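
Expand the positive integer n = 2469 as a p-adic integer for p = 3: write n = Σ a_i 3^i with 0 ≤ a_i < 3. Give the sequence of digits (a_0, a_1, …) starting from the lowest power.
(a_0, a_1, …) = (0, 1, 1, 1, 0, 1, 0, 1)

Repeated division by 3 gives the digits low-to-high: 2469 = 1·3^1 + 1·3^2 + 1·3^3 + 1·3^5 + 1·3^7. Digit sequence: (0, 1, 1, 1, 0, 1, 0, 1).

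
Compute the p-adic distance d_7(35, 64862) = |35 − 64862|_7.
d_7(35, 64862) = 1/2401

Step 1 — x − y = 35 − 64862 = -64827. Step 2 — v_7(-64827) = 4 (factor: -64827 = −(7^4 · 27); the sign does not affect v_p). Step 3 — |x − y|_7 = 7^{-4} = 1/2401.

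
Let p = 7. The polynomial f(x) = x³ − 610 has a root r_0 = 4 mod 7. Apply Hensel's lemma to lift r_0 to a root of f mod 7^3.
r_2 = 46 (mod 343)

Hensel: r_{i+1} = r_i − f(r_i)/f′(r_i) mod 7^{i+2}, where f′(x) = 3x². Iterate:
  r_0 = 4 (mod 7)
  r_1 = 46 (mod 49)
  r_2 = 46 (mod 343)
Final: r = 46 with f(r) ≡ 0 mod 7^3.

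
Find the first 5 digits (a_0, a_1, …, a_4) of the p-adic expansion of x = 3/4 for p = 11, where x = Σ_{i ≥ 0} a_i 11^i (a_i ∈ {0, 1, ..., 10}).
(a_0, …, a_4) = (9, 2, 8, 2, 8)

v_11(3/4) = 0 (numerator and denominator both coprime to 11), so x ∈ ℤ_11^×. Compute digits iteratively via a_i = x_i mod 11, x_{i+1} = (x_i − a_i)/11, with x_0 = x:
  x_0 = 3/4;  a_0 = 9;  x_1 = (x_0 − 9)/11 = -3/4
  x_1 = -3/4;  a_1 = 2;  x_2 = (x_1 − 2)/11 = -1/4
  x_2 = -1/4;  a_2 = 8;  x_3 = (x_2 − 8)/11 = -3/4
  x_3 = -3/4;  a_3 = 2;  x_4 = (x_3 − 2)/11 = -1/4
  x_4 = -1/4;  a_4 = 8;  x_5 = (x_4 − 8)/11 = -3/4
Digits: (9, 2, 8, 2, 8).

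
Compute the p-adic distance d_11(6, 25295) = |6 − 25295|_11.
d_11(6, 25295) = 1/1331

Step 1 — x − y = 6 − 25295 = -25289. Step 2 — v_11(-25289) = 3 (factor: -25289 = −(11^3 · 19); the sign does not affect v_p). Step 3 — |x − y|_11 = 11^{-3} = 1/1331.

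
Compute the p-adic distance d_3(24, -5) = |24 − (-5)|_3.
d_3(24, -5) = 1

Step 1 — x − y = 24 − (-5) = 29. Step 2 — v_3(29) = 0 (factor: 29 = (3^0 · 29); the sign does not affect v_p). Step 3 — |x − y|_3 = 3^{0} = 1.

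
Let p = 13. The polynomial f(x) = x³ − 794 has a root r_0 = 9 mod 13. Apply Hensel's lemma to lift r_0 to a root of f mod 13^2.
r_1 = 35 (mod 169)

Hensel: r_{i+1} = r_i − f(r_i)/f′(r_i) mod 13^{i+2}, where f′(x) = 3x². Iterate:
  r_0 = 9 (mod 13)
  r_1 = 35 (mod 169)
Final: r = 35 with f(r) ≡ 0 mod 13^2.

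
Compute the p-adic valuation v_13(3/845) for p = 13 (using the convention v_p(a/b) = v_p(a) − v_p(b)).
v_13(3/845) = -2

Factor powers of 13 from the numerator and denominator of the reduced fraction: 3 = 13^0 · 3 and 845 = 13^2 · 5. Apply v_p(a/b) = v_p(a) − v_p(b): v_13(3/845) = 0 − 2 = -2.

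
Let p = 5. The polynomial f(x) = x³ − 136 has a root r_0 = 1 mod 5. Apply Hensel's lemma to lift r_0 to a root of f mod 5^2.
r_1 = 21 (mod 25)

Hensel: r_{i+1} = r_i − f(r_i)/f′(r_i) mod 5^{i+2}, where f′(x) = 3x². Iterate:
  r_0 = 1 (mod 5)
  r_1 = 21 (mod 25)
Final: r = 21 with f(r) ≡ 0 mod 5^2.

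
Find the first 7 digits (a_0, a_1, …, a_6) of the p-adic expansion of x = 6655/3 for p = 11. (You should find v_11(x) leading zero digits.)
(a_0, …, a_6) = (0, 0, 0, 9, 3, 7, 3)

v_11(6655/3) = 3, so a_0 = ... = a_2 = 0. Factor out: x = 11^3 · u with u = 5/3 a unit in ℤ_11. Expand u iteratively via a_{v+i} = u_i mod 11, u_{i+1} = (u_i − a_{v+i})/11:
  u_0 = 5/3;  a_3 = 9;  u_1 = (u_0 − 9)/11 = -2/3
  u_1 = -2/3;  a_4 = 3;  u_2 = (u_1 − 3)/11 = -1/3
  u_2 = -1/3;  a_5 = 7;  u_3 = (u_2 − 7)/11 = -2/3
  u_3 = -2/3;  a_6 = 3;  u_4 = (u_3 − 3)/11 = -1/3
Digits: (0, 0, 0, 9, 3, 7, 3).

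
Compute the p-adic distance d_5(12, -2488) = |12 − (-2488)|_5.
d_5(12, -2488) = 1/625

Step 1 — x − y = 12 − (-2488) = 2500. Step 2 — v_5(2500) = 4 (factor: 2500 = (5^4 · 4); the sign does not affect v_p). Step 3 — |x − y|_5 = 5^{-4} = 1/625.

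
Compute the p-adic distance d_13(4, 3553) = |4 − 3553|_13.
d_13(4, 3553) = 1/169

Step 1 — x − y = 4 − 3553 = -3549. Step 2 — v_13(-3549) = 2 (factor: -3549 = −(13^2 · 21); the sign does not affect v_p). Step 3 — |x − y|_13 = 13^{-2} = 1/169.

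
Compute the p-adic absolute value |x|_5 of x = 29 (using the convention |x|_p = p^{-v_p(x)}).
|29|_5 = 1

Step 1 — compute v_5(x) by factoring powers of 5 out of the numerator and denominator: v_5(29) = 0. Step 2 — apply |x|_p = p^{-v_p(x)} = 5^{0} = 1.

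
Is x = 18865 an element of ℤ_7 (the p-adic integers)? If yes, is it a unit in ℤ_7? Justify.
x ∈ ℤ_7 but not a unit; v_7(x) = 3 > 0

ℤ_7 = {x ∈ ℚ_7 : v_7(x) ≥ 0} and ℤ_7^× = {x ∈ ℤ_7 : v_7(x) = 0}. Here v_7(18865) = v_7(num) − v_7(den) = 3; compare against these criteria.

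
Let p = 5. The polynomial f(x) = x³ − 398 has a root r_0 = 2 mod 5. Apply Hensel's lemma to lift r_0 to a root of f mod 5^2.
r_1 = 22 (mod 25)

Hensel: r_{i+1} = r_i − f(r_i)/f′(r_i) mod 5^{i+2}, where f′(x) = 3x². Iterate:
  r_0 = 2 (mod 5)
  r_1 = 22 (mod 25)
Final: r = 22 with f(r) ≡ 0 mod 5^2.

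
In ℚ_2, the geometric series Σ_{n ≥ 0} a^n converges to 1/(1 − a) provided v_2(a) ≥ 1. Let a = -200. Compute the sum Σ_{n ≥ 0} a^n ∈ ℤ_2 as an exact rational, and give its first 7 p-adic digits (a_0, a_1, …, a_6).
Σ a^n = 1/(1 − a) = 1/201;  first 7 digits = (1, 0, 0, 1, 1, 1, 1)

v_2(a) = 3 ≥ 1, so the series converges in ℤ_2 to 1/(1 − a) = 1/(1 − (-200)) = 1/201. Expand this rational in ℤ_2: compute digits iteratively via d_i = x_i mod 2, x_{i+1} = (x_i − d_i)/2. The first 7 digits are (1, 0, 0, 1, 1, 1, 1).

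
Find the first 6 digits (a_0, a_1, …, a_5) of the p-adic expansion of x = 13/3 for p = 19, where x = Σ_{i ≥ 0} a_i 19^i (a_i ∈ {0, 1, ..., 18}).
(a_0, …, a_5) = (17, 12, 12, 12, 12, 12)

v_19(13/3) = 0 (numerator and denominator both coprime to 19), so x ∈ ℤ_19^×. Compute digits iteratively via a_i = x_i mod 19, x_{i+1} = (x_i − a_i)/19, with x_0 = x:
  x_0 = 13/3;  a_0 = 17;  x_1 = (x_0 − 17)/19 = -2/3
  x_1 = -2/3;  a_1 = 12;  x_2 = (x_1 − 12)/19 = -2/3
  x_2 = -2/3;  a_2 = 12;  x_3 = (x_2 − 12)/19 = -2/3
  x_3 = -2/3;  a_3 = 12;  x_4 = (x_3 − 12)/19 = -2/3
  x_4 = -2/3;  a_4 = 12;  x_5 = (x_4 − 12)/19 = -2/3
  x_5 = -2/3;  a_5 = 12;  x_6 = (x_5 − 12)/19 = -2/3
Digits: (17, 12, 12, 12, 12, 12).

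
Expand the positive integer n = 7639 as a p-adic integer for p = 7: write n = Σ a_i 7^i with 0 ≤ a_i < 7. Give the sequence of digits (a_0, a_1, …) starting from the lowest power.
(a_0, a_1, …) = (2, 6, 1, 1, 3)

Repeated division by 7 gives the digits low-to-high: 7639 = 2 + 6·7^1 + 1·7^2 + 1·7^3 + 3·7^4. Digit sequence: (2, 6, 1, 1, 3).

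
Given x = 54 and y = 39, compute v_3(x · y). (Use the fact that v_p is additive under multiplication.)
v_3(2106) = 4

v_p(x) = 3 (factor: 54 = 3^3 · 2); v_p(y) = 1 (factor: 39 = 3^1 · 13). Additivity: v_p(xy) = v_p(x) + v_p(y) = 3 + 1 = 4. (Direct check: xy = 2106 = 3^4 · (26).)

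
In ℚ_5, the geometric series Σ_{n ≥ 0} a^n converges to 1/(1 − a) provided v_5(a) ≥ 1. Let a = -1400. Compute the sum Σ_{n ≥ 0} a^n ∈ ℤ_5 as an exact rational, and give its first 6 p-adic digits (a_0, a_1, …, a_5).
Σ a^n = 1/(1 − a) = 1/1401;  first 6 digits = (1, 0, 4, 3, 3, 1)

v_5(a) = 2 ≥ 1, so the series converges in ℤ_5 to 1/(1 − a) = 1/(1 − (-1400)) = 1/1401. Expand this rational in ℤ_5: compute digits iteratively via d_i = x_i mod 5, x_{i+1} = (x_i − d_i)/5. The first 6 digits are (1, 0, 4, 3, 3, 1).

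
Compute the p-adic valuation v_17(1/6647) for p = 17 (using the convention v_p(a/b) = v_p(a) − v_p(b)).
v_17(1/6647) = -2

Factor powers of 17 from the numerator and denominator of the reduced fraction: 1 = 17^0 · 1 and 6647 = 17^2 · 23. Apply v_p(a/b) = v_p(a) − v_p(b): v_17(1/6647) = 0 − 2 = -2.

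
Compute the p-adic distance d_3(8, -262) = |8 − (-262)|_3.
d_3(8, -262) = 1/27

Step 1 — x − y = 8 − (-262) = 270. Step 2 — v_3(270) = 3 (factor: 270 = (3^3 · 10); the sign does not affect v_p). Step 3 — |x − y|_3 = 3^{-3} = 1/27.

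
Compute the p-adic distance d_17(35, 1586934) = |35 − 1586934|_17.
d_17(35, 1586934) = 1/83521

Step 1 — x − y = 35 − 1586934 = -1586899. Step 2 — v_17(-1586899) = 4 (factor: -1586899 = −(17^4 · 19); the sign does not affect v_p). Step 3 — |x − y|_17 = 17^{-4} = 1/83521.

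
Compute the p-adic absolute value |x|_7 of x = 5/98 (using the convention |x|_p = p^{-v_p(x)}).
|5/98|_7 = 49

Step 1 — compute v_7(x) by factoring powers of 7 out of the numerator and denominator: v_7(5/98) = -2. Step 2 — apply |x|_p = p^{-v_p(x)} = 7^{2} = 49.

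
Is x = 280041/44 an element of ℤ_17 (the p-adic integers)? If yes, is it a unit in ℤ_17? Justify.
x ∈ ℤ_17 but not a unit; v_17(x) = 3 > 0

ℤ_17 = {x ∈ ℚ_17 : v_17(x) ≥ 0} and ℤ_17^× = {x ∈ ℤ_17 : v_17(x) = 0}. Here v_17(280041/44) = v_17(num) − v_17(den) = 3; compare against these criteria.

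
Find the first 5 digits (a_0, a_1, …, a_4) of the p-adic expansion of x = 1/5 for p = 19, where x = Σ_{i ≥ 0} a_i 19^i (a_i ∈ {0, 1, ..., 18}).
(a_0, …, a_4) = (4, 15, 3, 15, 3)

v_19(1/5) = 0 (numerator and denominator both coprime to 19), so x ∈ ℤ_19^×. Compute digits iteratively via a_i = x_i mod 19, x_{i+1} = (x_i − a_i)/19, with x_0 = x:
  x_0 = 1/5;  a_0 = 4;  x_1 = (x_0 − 4)/19 = -1/5
  x_1 = -1/5;  a_1 = 15;  x_2 = (x_1 − 15)/19 = -4/5
  x_2 = -4/5;  a_2 = 3;  x_3 = (x_2 − 3)/19 = -1/5
  x_3 = -1/5;  a_3 = 15;  x_4 = (x_3 − 15)/19 = -4/5
  x_4 = -4/5;  a_4 = 3;  x_5 = (x_4 − 3)/19 = -1/5
Digits: (4, 15, 3, 15, 3).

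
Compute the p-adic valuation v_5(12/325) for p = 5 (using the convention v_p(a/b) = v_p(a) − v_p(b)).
v_5(12/325) = -2

Factor powers of 5 from the numerator and denominator of the reduced fraction: 12 = 5^0 · 12 and 325 = 5^2 · 13. Apply v_p(a/b) = v_p(a) − v_p(b): v_5(12/325) = 0 − 2 = -2.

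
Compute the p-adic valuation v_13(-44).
v_13(-44) = 0

v_13(n) is the largest exponent k such that 13^k divides n. Factor out: -44 = -13^0 · 44. (Sign doesn't affect v_p.) So v_13(-44) = 0.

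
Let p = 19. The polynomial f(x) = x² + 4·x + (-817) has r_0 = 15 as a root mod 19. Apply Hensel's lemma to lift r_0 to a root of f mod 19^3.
r_2 = 1326 (mod 6859)

Hensel: r_{i+1} = r_i − f(r_i)·(f′(r_i))^{-1} mod 19^{i+2}, f′(x) = 2x + 4. Iterate:
  r_0 = 15 (mod 19)
  r_1 = 243 (mod 361)
  r_2 = 1326 (mod 6859)
Final: r = 1326 satisfies f(r) ≡ 0 mod 19^3.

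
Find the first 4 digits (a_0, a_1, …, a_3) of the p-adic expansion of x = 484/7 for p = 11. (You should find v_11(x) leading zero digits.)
(a_0, …, a_3) = (0, 0, 10, 7)

v_11(484/7) = 2, so a_0 = ... = a_1 = 0. Factor out: x = 11^2 · u with u = 4/7 a unit in ℤ_11. Expand u iteratively via a_{v+i} = u_i mod 11, u_{i+1} = (u_i − a_{v+i})/11:
  u_0 = 4/7;  a_2 = 10;  u_1 = (u_0 − 10)/11 = -6/7
  u_1 = -6/7;  a_3 = 7;  u_2 = (u_1 − 7)/11 = -5/7
Digits: (0, 0, 10, 7).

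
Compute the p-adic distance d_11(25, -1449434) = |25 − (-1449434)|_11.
d_11(25, -1449434) = 1/161051

Step 1 — x − y = 25 − (-1449434) = 1449459. Step 2 — v_11(1449459) = 5 (factor: 1449459 = (11^5 · 9); the sign does not affect v_p). Step 3 — |x − y|_11 = 11^{-5} = 1/161051.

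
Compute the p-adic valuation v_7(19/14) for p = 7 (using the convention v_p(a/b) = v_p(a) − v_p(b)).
v_7(19/14) = -1

Factor powers of 7 from the numerator and denominator of the reduced fraction: 19 = 7^0 · 19 and 14 = 7^1 · 2. Apply v_p(a/b) = v_p(a) − v_p(b): v_7(19/14) = 0 − 1 = -1.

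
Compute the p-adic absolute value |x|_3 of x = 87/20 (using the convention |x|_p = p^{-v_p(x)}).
|87/20|_3 = 1/3

Step 1 — compute v_3(x) by factoring powers of 3 out of the numerator and denominator: v_3(87/20) = 1. Step 2 — apply |x|_p = p^{-v_p(x)} = 3^{-1} = 1/3.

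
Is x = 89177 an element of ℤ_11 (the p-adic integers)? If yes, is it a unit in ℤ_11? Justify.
x ∈ ℤ_11 but not a unit; v_11(x) = 3 > 0

ℤ_11 = {x ∈ ℚ_11 : v_11(x) ≥ 0} and ℤ_11^× = {x ∈ ℤ_11 : v_11(x) = 0}. Here v_11(89177) = v_11(num) − v_11(den) = 3; compare against these criteria.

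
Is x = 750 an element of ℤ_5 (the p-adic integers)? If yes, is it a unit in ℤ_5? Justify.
x ∈ ℤ_5 but not a unit; v_5(x) = 3 > 0

ℤ_5 = {x ∈ ℚ_5 : v_5(x) ≥ 0} and ℤ_5^× = {x ∈ ℤ_5 : v_5(x) = 0}. Here v_5(750) = v_5(num) − v_5(den) = 3; compare against these criteria.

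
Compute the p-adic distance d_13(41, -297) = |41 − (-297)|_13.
d_13(41, -297) = 1/169

Step 1 — x − y = 41 − (-297) = 338. Step 2 — v_13(338) = 2 (factor: 338 = (13^2 · 2); the sign does not affect v_p). Step 3 — |x − y|_13 = 13^{-2} = 1/169.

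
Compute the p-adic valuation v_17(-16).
v_17(-16) = 0

v_17(n) is the largest exponent k such that 17^k divides n. Factor out: -16 = -17^0 · 16. (Sign doesn't affect v_p.) So v_17(-16) = 0.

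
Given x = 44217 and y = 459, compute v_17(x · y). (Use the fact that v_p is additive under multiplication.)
v_17(20295603) = 4

v_p(x) = 3 (factor: 44217 = 17^3 · 9); v_p(y) = 1 (factor: 459 = 17^1 · 27). Additivity: v_p(xy) = v_p(x) + v_p(y) = 3 + 1 = 4. (Direct check: xy = 20295603 = 17^4 · (243).)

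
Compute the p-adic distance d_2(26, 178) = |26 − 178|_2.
d_2(26, 178) = 1/8

Step 1 — x − y = 26 − 178 = -152. Step 2 — v_2(-152) = 3 (factor: -152 = −(2^3 · 19); the sign does not affect v_p). Step 3 — |x − y|_2 = 2^{-3} = 1/8.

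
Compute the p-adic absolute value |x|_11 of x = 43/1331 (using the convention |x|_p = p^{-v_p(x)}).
|43/1331|_11 = 1331

Step 1 — compute v_11(x) by factoring powers of 11 out of the numerator and denominator: v_11(43/1331) = -3. Step 2 — apply |x|_p = p^{-v_p(x)} = 11^{3} = 1331.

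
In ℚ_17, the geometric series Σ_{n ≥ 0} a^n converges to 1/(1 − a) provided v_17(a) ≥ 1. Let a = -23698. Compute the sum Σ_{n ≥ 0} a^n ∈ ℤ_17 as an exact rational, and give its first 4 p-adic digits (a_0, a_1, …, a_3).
Σ a^n = 1/(1 − a) = 1/23699;  first 4 digits = (1, 0, 3, 12)

v_17(a) = 2 ≥ 1, so the series converges in ℤ_17 to 1/(1 − a) = 1/(1 − (-23698)) = 1/23699. Expand this rational in ℤ_17: compute digits iteratively via d_i = x_i mod 17, x_{i+1} = (x_i − d_i)/17. The first 4 digits are (1, 0, 3, 12).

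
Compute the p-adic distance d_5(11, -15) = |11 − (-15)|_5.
d_5(11, -15) = 1

Step 1 — x − y = 11 − (-15) = 26. Step 2 — v_5(26) = 0 (factor: 26 = (5^0 · 26); the sign does not affect v_p). Step 3 — |x − y|_5 = 5^{0} = 1.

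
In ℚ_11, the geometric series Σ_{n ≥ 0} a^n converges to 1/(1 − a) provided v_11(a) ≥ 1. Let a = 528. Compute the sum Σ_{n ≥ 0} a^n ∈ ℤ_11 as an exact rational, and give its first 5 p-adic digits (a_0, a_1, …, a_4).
Σ a^n = 1/(1 − a) = -1/527;  first 5 digits = (1, 4, 9, 9, 10)

v_11(a) = 1 ≥ 1, so the series converges in ℤ_11 to 1/(1 − a) = 1/(1 − 528) = -1/527. Expand this rational in ℤ_11: compute digits iteratively via d_i = x_i mod 11, x_{i+1} = (x_i − d_i)/11. The first 5 digits are (1, 4, 9, 9, 10).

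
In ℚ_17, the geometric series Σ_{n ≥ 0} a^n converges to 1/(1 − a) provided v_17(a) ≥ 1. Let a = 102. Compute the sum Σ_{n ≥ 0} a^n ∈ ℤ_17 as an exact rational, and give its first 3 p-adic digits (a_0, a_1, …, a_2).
Σ a^n = 1/(1 − a) = -1/101;  first 3 digits = (1, 6, 2)

v_17(a) = 1 ≥ 1, so the series converges in ℤ_17 to 1/(1 − a) = 1/(1 − 102) = -1/101. Expand this rational in ℤ_17: compute digits iteratively via d_i = x_i mod 17, x_{i+1} = (x_i − d_i)/17. The first 3 digits are (1, 6, 2).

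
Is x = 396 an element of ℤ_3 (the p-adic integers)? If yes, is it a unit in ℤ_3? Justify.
x ∈ ℤ_3 but not a unit; v_3(x) = 2 > 0

ℤ_3 = {x ∈ ℚ_3 : v_3(x) ≥ 0} and ℤ_3^× = {x ∈ ℤ_3 : v_3(x) = 0}. Here v_3(396) = v_3(num) − v_3(den) = 2; compare against these criteria.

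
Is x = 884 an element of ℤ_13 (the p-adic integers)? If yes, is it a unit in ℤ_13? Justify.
x ∈ ℤ_13 but not a unit; v_13(x) = 1 > 0

ℤ_13 = {x ∈ ℚ_13 : v_13(x) ≥ 0} and ℤ_13^× = {x ∈ ℤ_13 : v_13(x) = 0}. Here v_13(884) = v_13(num) − v_13(den) = 1; compare against these criteria.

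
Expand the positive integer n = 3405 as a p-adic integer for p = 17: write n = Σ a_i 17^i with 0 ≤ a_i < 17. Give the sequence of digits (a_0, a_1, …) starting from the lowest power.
(a_0, a_1, …) = (5, 13, 11)

Repeated division by 17 gives the digits low-to-high: 3405 = 5 + 13·17^1 + 11·17^2. Digit sequence: (5, 13, 11).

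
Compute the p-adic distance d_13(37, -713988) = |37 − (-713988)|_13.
d_13(37, -713988) = 1/28561

Step 1 — x − y = 37 − (-713988) = 714025. Step 2 — v_13(714025) = 4 (factor: 714025 = (13^4 · 25); the sign does not affect v_p). Step 3 — |x − y|_13 = 13^{-4} = 1/28561.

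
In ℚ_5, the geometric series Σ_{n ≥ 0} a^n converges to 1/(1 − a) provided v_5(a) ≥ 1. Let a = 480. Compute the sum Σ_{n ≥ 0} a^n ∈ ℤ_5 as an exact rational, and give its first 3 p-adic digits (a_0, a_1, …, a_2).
Σ a^n = 1/(1 − a) = -1/479;  first 3 digits = (1, 1, 0)

v_5(a) = 1 ≥ 1, so the series converges in ℤ_5 to 1/(1 − a) = 1/(1 − 480) = -1/479. Expand this rational in ℤ_5: compute digits iteratively via d_i = x_i mod 5, x_{i+1} = (x_i − d_i)/5. The first 3 digits are (1, 1, 0).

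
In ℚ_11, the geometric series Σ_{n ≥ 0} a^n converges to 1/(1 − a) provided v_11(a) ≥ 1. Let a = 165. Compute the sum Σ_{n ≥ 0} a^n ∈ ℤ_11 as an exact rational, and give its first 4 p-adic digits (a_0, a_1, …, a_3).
Σ a^n = 1/(1 − a) = -1/164;  first 4 digits = (1, 4, 6, 7)

v_11(a) = 1 ≥ 1, so the series converges in ℤ_11 to 1/(1 − a) = 1/(1 − 165) = -1/164. Expand this rational in ℤ_11: compute digits iteratively via d_i = x_i mod 11, x_{i+1} = (x_i − d_i)/11. The first 4 digits are (1, 4, 6, 7).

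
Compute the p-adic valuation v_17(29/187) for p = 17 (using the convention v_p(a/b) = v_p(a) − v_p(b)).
v_17(29/187) = -1

Factor powers of 17 from the numerator and denominator of the reduced fraction: 29 = 17^0 · 29 and 187 = 17^1 · 11. Apply v_p(a/b) = v_p(a) − v_p(b): v_17(29/187) = 0 − 1 = -1.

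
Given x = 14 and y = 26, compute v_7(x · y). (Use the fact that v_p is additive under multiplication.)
v_7(364) = 1

v_p(x) = 1 (factor: 14 = 7^1 · 2); v_p(y) = 0 (factor: 26 = 7^0 · 26). Additivity: v_p(xy) = v_p(x) + v_p(y) = 1 + 0 = 1. (Direct check: xy = 364 = 7^1 · (52).)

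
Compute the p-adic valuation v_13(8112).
v_13(8112) = 2

v_13(n) is the largest exponent k such that 13^k divides n. Factor out: 8112 = 13^2 · 48. (Sign doesn't affect v_p.) So v_13(8112) = 2.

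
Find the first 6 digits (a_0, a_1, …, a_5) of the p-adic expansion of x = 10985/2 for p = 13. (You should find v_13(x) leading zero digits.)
(a_0, …, a_5) = (0, 0, 0, 9, 6, 6)

v_13(10985/2) = 3, so a_0 = ... = a_2 = 0. Factor out: x = 13^3 · u with u = 5/2 a unit in ℤ_13. Expand u iteratively via a_{v+i} = u_i mod 13, u_{i+1} = (u_i − a_{v+i})/13:
  u_0 = 5/2;  a_3 = 9;  u_1 = (u_0 − 9)/13 = -1/2
  u_1 = -1/2;  a_4 = 6;  u_2 = (u_1 − 6)/13 = -1/2
  u_2 = -1/2;  a_5 = 6;  u_3 = (u_2 − 6)/13 = -1/2
Digits: (0, 0, 0, 9, 6, 6).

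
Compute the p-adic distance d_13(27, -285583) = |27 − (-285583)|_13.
d_13(27, -285583) = 1/28561

Step 1 — x − y = 27 − (-285583) = 285610. Step 2 — v_13(285610) = 4 (factor: 285610 = (13^4 · 10); the sign does not affect v_p). Step 3 — |x − y|_13 = 13^{-4} = 1/28561.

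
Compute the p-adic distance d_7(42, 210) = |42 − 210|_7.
d_7(42, 210) = 1/7

Step 1 — x − y = 42 − 210 = -168. Step 2 — v_7(-168) = 1 (factor: -168 = −(7^1 · 24); the sign does not affect v_p). Step 3 — |x − y|_7 = 7^{-1} = 1/7.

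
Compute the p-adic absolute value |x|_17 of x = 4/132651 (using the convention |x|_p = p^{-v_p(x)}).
|4/132651|_17 = 4913

Step 1 — compute v_17(x) by factoring powers of 17 out of the numerator and denominator: v_17(4/132651) = -3. Step 2 — apply |x|_p = p^{-v_p(x)} = 17^{3} = 4913.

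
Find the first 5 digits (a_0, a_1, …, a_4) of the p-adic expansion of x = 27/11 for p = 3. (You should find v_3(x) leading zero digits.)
(a_0, …, a_4) = (0, 0, 0, 2, 1)

v_3(27/11) = 3, so a_0 = ... = a_2 = 0. Factor out: x = 3^3 · u with u = 1/11 a unit in ℤ_3. Expand u iteratively via a_{v+i} = u_i mod 3, u_{i+1} = (u_i − a_{v+i})/3:
  u_0 = 1/11;  a_3 = 2;  u_1 = (u_0 − 2)/3 = -7/11
  u_1 = -7/11;  a_4 = 1;  u_2 = (u_1 − 1)/3 = -6/11
Digits: (0, 0, 0, 2, 1).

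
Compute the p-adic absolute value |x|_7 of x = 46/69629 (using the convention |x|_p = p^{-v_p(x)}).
|46/69629|_7 = 2401

Step 1 — compute v_7(x) by factoring powers of 7 out of the numerator and denominator: v_7(46/69629) = -4. Step 2 — apply |x|_p = p^{-v_p(x)} = 7^{4} = 2401.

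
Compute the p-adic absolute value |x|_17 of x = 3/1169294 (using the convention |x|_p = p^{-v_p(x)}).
|3/1169294|_17 = 83521

Step 1 — compute v_17(x) by factoring powers of 17 out of the numerator and denominator: v_17(3/1169294) = -4. Step 2 — apply |x|_p = p^{-v_p(x)} = 17^{4} = 83521.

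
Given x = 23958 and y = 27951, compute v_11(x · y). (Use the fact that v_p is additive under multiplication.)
v_11(669650058) = 6

v_p(x) = 3 (factor: 23958 = 11^3 · 18); v_p(y) = 3 (factor: 27951 = 11^3 · 21). Additivity: v_p(xy) = v_p(x) + v_p(y) = 3 + 3 = 6. (Direct check: xy = 669650058 = 11^6 · (378).)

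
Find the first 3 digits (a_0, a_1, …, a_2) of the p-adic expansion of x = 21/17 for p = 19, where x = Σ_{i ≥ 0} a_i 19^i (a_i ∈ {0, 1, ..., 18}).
(a_0, …, a_2) = (18, 17, 8)

v_19(21/17) = 0 (numerator and denominator both coprime to 19), so x ∈ ℤ_19^×. Compute digits iteratively via a_i = x_i mod 19, x_{i+1} = (x_i − a_i)/19, with x_0 = x:
  x_0 = 21/17;  a_0 = 18;  x_1 = (x_0 − 18)/19 = -15/17
  x_1 = -15/17;  a_1 = 17;  x_2 = (x_1 − 17)/19 = -16/17
  x_2 = -16/17;  a_2 = 8;  x_3 = (x_2 − 8)/19 = -8/17
Digits: (18, 17, 8).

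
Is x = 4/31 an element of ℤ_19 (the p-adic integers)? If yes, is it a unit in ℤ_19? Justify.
x ∈ ℤ_19^× (unit); v_19(x) = 0

ℤ_19 = {x ∈ ℚ_19 : v_19(x) ≥ 0} and ℤ_19^× = {x ∈ ℤ_19 : v_19(x) = 0}. Here v_19(4/31) = v_19(num) − v_19(den) = 0; compare against these criteria.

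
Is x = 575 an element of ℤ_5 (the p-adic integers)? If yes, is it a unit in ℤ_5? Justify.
x ∈ ℤ_5 but not a unit; v_5(x) = 2 > 0

ℤ_5 = {x ∈ ℚ_5 : v_5(x) ≥ 0} and ℤ_5^× = {x ∈ ℤ_5 : v_5(x) = 0}. Here v_5(575) = v_5(num) − v_5(den) = 2; compare against these criteria.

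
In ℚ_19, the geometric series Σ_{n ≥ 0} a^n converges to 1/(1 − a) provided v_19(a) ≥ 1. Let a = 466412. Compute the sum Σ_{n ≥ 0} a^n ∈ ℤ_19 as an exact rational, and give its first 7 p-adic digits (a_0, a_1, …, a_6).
Σ a^n = 1/(1 − a) = -1/466411;  first 7 digits = (1, 0, 0, 11, 3, 0, 7)

v_19(a) = 3 ≥ 1, so the series converges in ℤ_19 to 1/(1 − a) = 1/(1 − 466412) = -1/466411. Expand this rational in ℤ_19: compute digits iteratively via d_i = x_i mod 19, x_{i+1} = (x_i − d_i)/19. The first 7 digits are (1, 0, 0, 11, 3, 0, 7).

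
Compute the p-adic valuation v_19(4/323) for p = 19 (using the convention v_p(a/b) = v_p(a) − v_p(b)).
v_19(4/323) = -1

Factor powers of 19 from the numerator and denominator of the reduced fraction: 4 = 19^0 · 4 and 323 = 19^1 · 17. Apply v_p(a/b) = v_p(a) − v_p(b): v_19(4/323) = 0 − 1 = -1.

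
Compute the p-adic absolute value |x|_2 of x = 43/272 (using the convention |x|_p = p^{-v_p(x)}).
|43/272|_2 = 16

Step 1 — compute v_2(x) by factoring powers of 2 out of the numerator and denominator: v_2(43/272) = -4. Step 2 — apply |x|_p = p^{-v_p(x)} = 2^{4} = 16.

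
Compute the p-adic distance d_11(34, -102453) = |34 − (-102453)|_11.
d_11(34, -102453) = 1/14641

Step 1 — x − y = 34 − (-102453) = 102487. Step 2 — v_11(102487) = 4 (factor: 102487 = (11^4 · 7); the sign does not affect v_p). Step 3 — |x − y|_11 = 11^{-4} = 1/14641.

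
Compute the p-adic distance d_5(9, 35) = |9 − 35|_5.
d_5(9, 35) = 1

Step 1 — x − y = 9 − 35 = -26. Step 2 — v_5(-26) = 0 (factor: -26 = −(5^0 · 26); the sign does not affect v_p). Step 3 — |x − y|_5 = 5^{0} = 1.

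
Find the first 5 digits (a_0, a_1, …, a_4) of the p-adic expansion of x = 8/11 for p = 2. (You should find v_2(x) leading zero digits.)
(a_0, …, a_4) = (0, 0, 0, 1, 1)

v_2(8/11) = 3, so a_0 = ... = a_2 = 0. Factor out: x = 2^3 · u with u = 1/11 a unit in ℤ_2. Expand u iteratively via a_{v+i} = u_i mod 2, u_{i+1} = (u_i − a_{v+i})/2:
  u_0 = 1/11;  a_3 = 1;  u_1 = (u_0 − 1)/2 = -5/11
  u_1 = -5/11;  a_4 = 1;  u_2 = (u_1 − 1)/2 = -8/11
Digits: (0, 0, 0, 1, 1).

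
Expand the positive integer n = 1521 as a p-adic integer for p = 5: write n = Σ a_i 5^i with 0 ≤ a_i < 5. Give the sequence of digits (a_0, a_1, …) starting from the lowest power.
(a_0, a_1, …) = (1, 4, 0, 2, 2)

Repeated division by 5 gives the digits low-to-high: 1521 = 1 + 4·5^1 + 2·5^3 + 2·5^4. Digit sequence: (1, 4, 0, 2, 2).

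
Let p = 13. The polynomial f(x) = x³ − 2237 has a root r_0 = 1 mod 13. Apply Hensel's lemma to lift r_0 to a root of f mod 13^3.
r_2 = 2042 (mod 2197)

Hensel: r_{i+1} = r_i − f(r_i)/f′(r_i) mod 13^{i+2}, where f′(x) = 3x². Iterate:
  r_0 = 1 (mod 13)
  r_1 = 14 (mod 169)
  r_2 = 2042 (mod 2197)
Final: r = 2042 with f(r) ≡ 0 mod 13^3.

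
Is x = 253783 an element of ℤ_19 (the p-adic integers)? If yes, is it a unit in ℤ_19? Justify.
x ∈ ℤ_19 but not a unit; v_19(x) = 3 > 0

ℤ_19 = {x ∈ ℚ_19 : v_19(x) ≥ 0} and ℤ_19^× = {x ∈ ℤ_19 : v_19(x) = 0}. Here v_19(253783) = v_19(num) − v_19(den) = 3; compare against these criteria.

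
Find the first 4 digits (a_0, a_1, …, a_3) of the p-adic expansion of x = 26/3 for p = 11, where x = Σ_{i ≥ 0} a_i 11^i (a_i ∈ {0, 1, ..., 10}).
(a_0, …, a_3) = (5, 4, 7, 3)

v_11(26/3) = 0 (numerator and denominator both coprime to 11), so x ∈ ℤ_11^×. Compute digits iteratively via a_i = x_i mod 11, x_{i+1} = (x_i − a_i)/11, with x_0 = x:
  x_0 = 26/3;  a_0 = 5;  x_1 = (x_0 − 5)/11 = 1/3
  x_1 = 1/3;  a_1 = 4;  x_2 = (x_1 − 4)/11 = -1/3
  x_2 = -1/3;  a_2 = 7;  x_3 = (x_2 − 7)/11 = -2/3
  x_3 = -2/3;  a_3 = 3;  x_4 = (x_3 − 3)/11 = -1/3
Digits: (5, 4, 7, 3).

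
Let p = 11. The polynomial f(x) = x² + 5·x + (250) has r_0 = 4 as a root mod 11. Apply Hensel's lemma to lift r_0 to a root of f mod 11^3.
r_2 = 1071 (mod 1331)

Hensel: r_{i+1} = r_i − f(r_i)·(f′(r_i))^{-1} mod 11^{i+2}, f′(x) = 2x + 5. Iterate:
  r_0 = 4 (mod 11)
  r_1 = 103 (mod 121)
  r_2 = 1071 (mod 1331)
Final: r = 1071 satisfies f(r) ≡ 0 mod 11^3.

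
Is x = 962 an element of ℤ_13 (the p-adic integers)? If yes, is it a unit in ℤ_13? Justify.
x ∈ ℤ_13 but not a unit; v_13(x) = 1 > 0

ℤ_13 = {x ∈ ℚ_13 : v_13(x) ≥ 0} and ℤ_13^× = {x ∈ ℤ_13 : v_13(x) = 0}. Here v_13(962) = v_13(num) − v_13(den) = 1; compare against these criteria.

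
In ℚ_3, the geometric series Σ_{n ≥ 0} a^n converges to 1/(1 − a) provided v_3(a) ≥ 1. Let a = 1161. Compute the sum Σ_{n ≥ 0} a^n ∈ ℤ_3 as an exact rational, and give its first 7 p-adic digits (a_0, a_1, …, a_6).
Σ a^n = 1/(1 − a) = -1/1160;  first 7 digits = (1, 0, 0, 1, 2, 1, 2)

v_3(a) = 3 ≥ 1, so the series converges in ℤ_3 to 1/(1 − a) = 1/(1 − 1161) = -1/1160. Expand this rational in ℤ_3: compute digits iteratively via d_i = x_i mod 3, x_{i+1} = (x_i − d_i)/3. The first 7 digits are (1, 0, 0, 1, 2, 1, 2).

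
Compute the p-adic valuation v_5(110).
v_5(110) = 1

v_5(n) is the largest exponent k such that 5^k divides n. Factor out: 110 = 5^1 · 22. (Sign doesn't affect v_p.) So v_5(110) = 1.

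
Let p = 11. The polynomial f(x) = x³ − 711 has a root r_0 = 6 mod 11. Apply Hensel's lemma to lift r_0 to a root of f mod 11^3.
r_2 = 61 (mod 1331)

Hensel: r_{i+1} = r_i − f(r_i)/f′(r_i) mod 11^{i+2}, where f′(x) = 3x². Iterate:
  r_0 = 6 (mod 11)
  r_1 = 61 (mod 121)
  r_2 = 61 (mod 1331)
Final: r = 61 with f(r) ≡ 0 mod 11^3.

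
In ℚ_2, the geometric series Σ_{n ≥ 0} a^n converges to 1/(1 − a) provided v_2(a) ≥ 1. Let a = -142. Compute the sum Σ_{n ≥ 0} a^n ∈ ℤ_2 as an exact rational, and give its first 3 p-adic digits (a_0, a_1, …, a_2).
Σ a^n = 1/(1 − a) = 1/143;  first 3 digits = (1, 1, 1)

v_2(a) = 1 ≥ 1, so the series converges in ℤ_2 to 1/(1 − a) = 1/(1 − (-142)) = 1/143. Expand this rational in ℤ_2: compute digits iteratively via d_i = x_i mod 2, x_{i+1} = (x_i − d_i)/2. The first 3 digits are (1, 1, 1).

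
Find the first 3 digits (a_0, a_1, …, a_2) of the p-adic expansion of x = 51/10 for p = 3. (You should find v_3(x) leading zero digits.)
(a_0, …, a_2) = (0, 2, 2)

v_3(51/10) = 1, so a_0 = ... = a_0 = 0. Factor out: x = 3^1 · u with u = 17/10 a unit in ℤ_3. Expand u iteratively via a_{v+i} = u_i mod 3, u_{i+1} = (u_i − a_{v+i})/3:
  u_0 = 17/10;  a_1 = 2;  u_1 = (u_0 − 2)/3 = -1/10
  u_1 = -1/10;  a_2 = 2;  u_2 = (u_1 − 2)/3 = -7/10
Digits: (0, 2, 2).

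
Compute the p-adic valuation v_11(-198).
v_11(-198) = 1

v_11(n) is the largest exponent k such that 11^k divides n. Factor out: -198 = -11^1 · 18. (Sign doesn't affect v_p.) So v_11(-198) = 1.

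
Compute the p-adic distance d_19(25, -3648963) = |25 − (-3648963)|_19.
d_19(25, -3648963) = 1/130321

Step 1 — x − y = 25 − (-3648963) = 3648988. Step 2 — v_19(3648988) = 4 (factor: 3648988 = (19^4 · 28); the sign does not affect v_p). Step 3 — |x − y|_19 = 19^{-4} = 1/130321.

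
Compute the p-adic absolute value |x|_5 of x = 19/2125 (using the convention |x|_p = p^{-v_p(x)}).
|19/2125|_5 = 125

Step 1 — compute v_5(x) by factoring powers of 5 out of the numerator and denominator: v_5(19/2125) = -3. Step 2 — apply |x|_p = p^{-v_p(x)} = 5^{3} = 125.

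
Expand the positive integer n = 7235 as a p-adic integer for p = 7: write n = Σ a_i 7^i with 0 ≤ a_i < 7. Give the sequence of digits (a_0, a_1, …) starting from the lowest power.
(a_0, a_1, …) = (4, 4, 0, 0, 3)

Repeated division by 7 gives the digits low-to-high: 7235 = 4 + 4·7^1 + 3·7^4. Digit sequence: (4, 4, 0, 0, 3).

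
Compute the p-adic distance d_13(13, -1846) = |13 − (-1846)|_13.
d_13(13, -1846) = 1/169

Step 1 — x − y = 13 − (-1846) = 1859. Step 2 — v_13(1859) = 2 (factor: 1859 = (13^2 · 11); the sign does not affect v_p). Step 3 — |x − y|_13 = 13^{-2} = 1/169.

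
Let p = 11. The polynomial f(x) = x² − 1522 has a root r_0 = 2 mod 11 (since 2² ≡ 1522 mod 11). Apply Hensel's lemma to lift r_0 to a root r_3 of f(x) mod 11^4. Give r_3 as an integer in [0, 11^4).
r_3 = 5887 (mod 14641)

Hensel's recurrence: r_{i+1} = r_i − f(r_i)·(f′(r_i))^{-1} mod 11^{i+2}, with f′(x) = 2x. Iterate:
  r_0 = 2 (mod 11)
  r_1 = 79 (mod 121)
  r_2 = 563 (mod 1331)
  r_3 = 5887 (mod 14641)
Final: r_3 = 5887, and one checks f(r_3) ≡ 0 mod 11^4.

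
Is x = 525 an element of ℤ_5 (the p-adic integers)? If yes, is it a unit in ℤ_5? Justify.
x ∈ ℤ_5 but not a unit; v_5(x) = 2 > 0

ℤ_5 = {x ∈ ℚ_5 : v_5(x) ≥ 0} and ℤ_5^× = {x ∈ ℤ_5 : v_5(x) = 0}. Here v_5(525) = v_5(num) − v_5(den) = 2; compare against these criteria.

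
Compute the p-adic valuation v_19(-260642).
v_19(-260642) = 4

v_19(n) is the largest exponent k such that 19^k divides n. Factor out: -260642 = -19^4 · 2. (Sign doesn't affect v_p.) So v_19(-260642) = 4.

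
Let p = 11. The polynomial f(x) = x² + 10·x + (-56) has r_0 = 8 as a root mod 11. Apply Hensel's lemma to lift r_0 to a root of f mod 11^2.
r_1 = 107 (mod 121)

Hensel: r_{i+1} = r_i − f(r_i)·(f′(r_i))^{-1} mod 11^{i+2}, f′(x) = 2x + 10. Iterate:
  r_0 = 8 (mod 11)
  r_1 = 107 (mod 121)
Final: r = 107 satisfies f(r) ≡ 0 mod 11^2.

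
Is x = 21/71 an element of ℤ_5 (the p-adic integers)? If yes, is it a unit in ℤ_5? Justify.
x ∈ ℤ_5^× (unit); v_5(x) = 0

ℤ_5 = {x ∈ ℚ_5 : v_5(x) ≥ 0} and ℤ_5^× = {x ∈ ℤ_5 : v_5(x) = 0}. Here v_5(21/71) = v_5(num) − v_5(den) = 0; compare against these criteria.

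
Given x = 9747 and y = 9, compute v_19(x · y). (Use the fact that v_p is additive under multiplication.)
v_19(87723) = 2

v_p(x) = 2 (factor: 9747 = 19^2 · 27); v_p(y) = 0 (factor: 9 = 19^0 · 9). Additivity: v_p(xy) = v_p(x) + v_p(y) = 2 + 0 = 2. (Direct check: xy = 87723 = 19^2 · (243).)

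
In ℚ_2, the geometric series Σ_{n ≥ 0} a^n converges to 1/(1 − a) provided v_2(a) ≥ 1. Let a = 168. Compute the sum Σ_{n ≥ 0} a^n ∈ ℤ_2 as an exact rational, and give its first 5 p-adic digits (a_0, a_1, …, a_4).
Σ a^n = 1/(1 − a) = -1/167;  first 5 digits = (1, 0, 0, 1, 0)

v_2(a) = 3 ≥ 1, so the series converges in ℤ_2 to 1/(1 − a) = 1/(1 − 168) = -1/167. Expand this rational in ℤ_2: compute digits iteratively via d_i = x_i mod 2, x_{i+1} = (x_i − d_i)/2. The first 5 digits are (1, 0, 0, 1, 0).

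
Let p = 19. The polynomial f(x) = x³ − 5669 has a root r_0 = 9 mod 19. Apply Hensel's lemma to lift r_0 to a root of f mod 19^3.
r_2 = 1301 (mod 6859)

Hensel: r_{i+1} = r_i − f(r_i)/f′(r_i) mod 19^{i+2}, where f′(x) = 3x². Iterate:
  r_0 = 9 (mod 19)
  r_1 = 218 (mod 361)
  r_2 = 1301 (mod 6859)
Final: r = 1301 with f(r) ≡ 0 mod 19^3.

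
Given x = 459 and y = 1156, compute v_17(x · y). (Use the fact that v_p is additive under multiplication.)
v_17(530604) = 3

v_p(x) = 1 (factor: 459 = 17^1 · 27); v_p(y) = 2 (factor: 1156 = 17^2 · 4). Additivity: v_p(xy) = v_p(x) + v_p(y) = 1 + 2 = 3. (Direct check: xy = 530604 = 17^3 · (108).)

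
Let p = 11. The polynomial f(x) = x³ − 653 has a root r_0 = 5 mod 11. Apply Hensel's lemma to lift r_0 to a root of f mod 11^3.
r_2 = 1193 (mod 1331)

Hensel: r_{i+1} = r_i − f(r_i)/f′(r_i) mod 11^{i+2}, where f′(x) = 3x². Iterate:
  r_0 = 5 (mod 11)
  r_1 = 104 (mod 121)
  r_2 = 1193 (mod 1331)
Final: r = 1193 with f(r) ≡ 0 mod 11^3.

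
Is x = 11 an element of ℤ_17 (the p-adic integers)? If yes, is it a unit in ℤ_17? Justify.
x ∈ ℤ_17^× (unit); v_17(x) = 0

ℤ_17 = {x ∈ ℚ_17 : v_17(x) ≥ 0} and ℤ_17^× = {x ∈ ℤ_17 : v_17(x) = 0}. Here v_17(11) = v_17(num) − v_17(den) = 0; compare against these criteria.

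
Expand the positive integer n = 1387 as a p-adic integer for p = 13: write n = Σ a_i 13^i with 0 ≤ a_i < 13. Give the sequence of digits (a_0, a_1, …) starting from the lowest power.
(a_0, a_1, …) = (9, 2, 8)

Repeated division by 13 gives the digits low-to-high: 1387 = 9 + 2·13^1 + 8·13^2. Digit sequence: (9, 2, 8).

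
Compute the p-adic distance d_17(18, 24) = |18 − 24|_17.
d_17(18, 24) = 1

Step 1 — x − y = 18 − 24 = -6. Step 2 — v_17(-6) = 0 (factor: -6 = −(17^0 · 6); the sign does not affect v_p). Step 3 — |x − y|_17 = 17^{0} = 1.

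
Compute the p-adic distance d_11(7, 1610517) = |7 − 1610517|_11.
d_11(7, 1610517) = 1/161051

Step 1 — x − y = 7 − 1610517 = -1610510. Step 2 — v_11(-1610510) = 5 (factor: -1610510 = −(11^5 · 10); the sign does not affect v_p). Step 3 — |x − y|_11 = 11^{-5} = 1/161051.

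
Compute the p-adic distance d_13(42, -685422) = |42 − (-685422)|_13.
d_13(42, -685422) = 1/28561

Step 1 — x − y = 42 − (-685422) = 685464. Step 2 — v_13(685464) = 4 (factor: 685464 = (13^4 · 24); the sign does not affect v_p). Step 3 — |x − y|_13 = 13^{-4} = 1/28561.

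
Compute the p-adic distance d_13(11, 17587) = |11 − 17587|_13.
d_13(11, 17587) = 1/2197

Step 1 — x − y = 11 − 17587 = -17576. Step 2 — v_13(-17576) = 3 (factor: -17576 = −(13^3 · 8); the sign does not affect v_p). Step 3 — |x − y|_13 = 13^{-3} = 1/2197.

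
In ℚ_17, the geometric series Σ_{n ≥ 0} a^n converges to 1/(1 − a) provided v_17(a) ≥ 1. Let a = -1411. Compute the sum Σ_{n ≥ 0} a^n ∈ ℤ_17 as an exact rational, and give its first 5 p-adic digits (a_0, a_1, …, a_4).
Σ a^n = 1/(1 − a) = 1/1412;  first 5 digits = (1, 2, 16, 4, 14)

v_17(a) = 1 ≥ 1, so the series converges in ℤ_17 to 1/(1 − a) = 1/(1 − (-1411)) = 1/1412. Expand this rational in ℤ_17: compute digits iteratively via d_i = x_i mod 17, x_{i+1} = (x_i − d_i)/17. The first 5 digits are (1, 2, 16, 4, 14).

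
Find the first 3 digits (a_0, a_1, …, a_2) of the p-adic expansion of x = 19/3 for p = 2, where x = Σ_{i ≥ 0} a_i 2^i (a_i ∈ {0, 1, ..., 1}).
(a_0, …, a_2) = (1, 0, 0)

v_2(19/3) = 0 (numerator and denominator both coprime to 2), so x ∈ ℤ_2^×. Compute digits iteratively via a_i = x_i mod 2, x_{i+1} = (x_i − a_i)/2, with x_0 = x:
  x_0 = 19/3;  a_0 = 1;  x_1 = (x_0 − 1)/2 = 8/3
  x_1 = 8/3;  a_1 = 0;  x_2 = (x_1 − 0)/2 = 4/3
  x_2 = 4/3;  a_2 = 0;  x_3 = (x_2 − 0)/2 = 2/3
Digits: (1, 0, 0).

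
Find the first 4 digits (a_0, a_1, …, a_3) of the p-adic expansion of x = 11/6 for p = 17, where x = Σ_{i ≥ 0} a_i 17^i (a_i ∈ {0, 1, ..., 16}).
(a_0, …, a_3) = (16, 2, 14, 2)

v_17(11/6) = 0 (numerator and denominator both coprime to 17), so x ∈ ℤ_17^×. Compute digits iteratively via a_i = x_i mod 17, x_{i+1} = (x_i − a_i)/17, with x_0 = x:
  x_0 = 11/6;  a_0 = 16;  x_1 = (x_0 − 16)/17 = -5/6
  x_1 = -5/6;  a_1 = 2;  x_2 = (x_1 − 2)/17 = -1/6
  x_2 = -1/6;  a_2 = 14;  x_3 = (x_2 − 14)/17 = -5/6
  x_3 = -5/6;  a_3 = 2;  x_4 = (x_3 − 2)/17 = -1/6
Digits: (16, 2, 14, 2).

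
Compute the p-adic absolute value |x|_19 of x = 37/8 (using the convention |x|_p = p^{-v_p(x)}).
|37/8|_19 = 1

Step 1 — compute v_19(x) by factoring powers of 19 out of the numerator and denominator: v_19(37/8) = 0. Step 2 — apply |x|_p = p^{-v_p(x)} = 19^{0} = 1.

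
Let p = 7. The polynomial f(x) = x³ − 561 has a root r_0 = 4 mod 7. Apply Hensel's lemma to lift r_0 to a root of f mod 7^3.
r_2 = 95 (mod 343)

Hensel: r_{i+1} = r_i − f(r_i)/f′(r_i) mod 7^{i+2}, where f′(x) = 3x². Iterate:
  r_0 = 4 (mod 7)
  r_1 = 46 (mod 49)
  r_2 = 95 (mod 343)
Final: r = 95 with f(r) ≡ 0 mod 7^3.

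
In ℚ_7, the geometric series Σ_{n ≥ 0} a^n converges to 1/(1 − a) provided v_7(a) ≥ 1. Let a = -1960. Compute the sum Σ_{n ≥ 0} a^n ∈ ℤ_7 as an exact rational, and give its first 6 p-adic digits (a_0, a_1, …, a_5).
Σ a^n = 1/(1 − a) = 1/1961;  first 6 digits = (1, 0, 2, 1, 3, 4)

v_7(a) = 2 ≥ 1, so the series converges in ℤ_7 to 1/(1 − a) = 1/(1 − (-1960)) = 1/1961. Expand this rational in ℤ_7: compute digits iteratively via d_i = x_i mod 7, x_{i+1} = (x_i − d_i)/7. The first 6 digits are (1, 0, 2, 1, 3, 4).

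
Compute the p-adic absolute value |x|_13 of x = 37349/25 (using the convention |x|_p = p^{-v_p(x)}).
|37349/25|_13 = 1/2197

Step 1 — compute v_13(x) by factoring powers of 13 out of the numerator and denominator: v_13(37349/25) = 3. Step 2 — apply |x|_p = p^{-v_p(x)} = 13^{-3} = 1/2197.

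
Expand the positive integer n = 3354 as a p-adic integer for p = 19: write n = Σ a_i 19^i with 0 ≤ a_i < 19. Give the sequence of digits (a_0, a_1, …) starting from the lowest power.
(a_0, a_1, …) = (10, 5, 9)

Repeated division by 19 gives the digits low-to-high: 3354 = 10 + 5·19^1 + 9·19^2. Digit sequence: (10, 5, 9).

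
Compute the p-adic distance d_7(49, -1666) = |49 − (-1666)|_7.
d_7(49, -1666) = 1/343

Step 1 — x − y = 49 − (-1666) = 1715. Step 2 — v_7(1715) = 3 (factor: 1715 = (7^3 · 5); the sign does not affect v_p). Step 3 — |x − y|_7 = 7^{-3} = 1/343.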